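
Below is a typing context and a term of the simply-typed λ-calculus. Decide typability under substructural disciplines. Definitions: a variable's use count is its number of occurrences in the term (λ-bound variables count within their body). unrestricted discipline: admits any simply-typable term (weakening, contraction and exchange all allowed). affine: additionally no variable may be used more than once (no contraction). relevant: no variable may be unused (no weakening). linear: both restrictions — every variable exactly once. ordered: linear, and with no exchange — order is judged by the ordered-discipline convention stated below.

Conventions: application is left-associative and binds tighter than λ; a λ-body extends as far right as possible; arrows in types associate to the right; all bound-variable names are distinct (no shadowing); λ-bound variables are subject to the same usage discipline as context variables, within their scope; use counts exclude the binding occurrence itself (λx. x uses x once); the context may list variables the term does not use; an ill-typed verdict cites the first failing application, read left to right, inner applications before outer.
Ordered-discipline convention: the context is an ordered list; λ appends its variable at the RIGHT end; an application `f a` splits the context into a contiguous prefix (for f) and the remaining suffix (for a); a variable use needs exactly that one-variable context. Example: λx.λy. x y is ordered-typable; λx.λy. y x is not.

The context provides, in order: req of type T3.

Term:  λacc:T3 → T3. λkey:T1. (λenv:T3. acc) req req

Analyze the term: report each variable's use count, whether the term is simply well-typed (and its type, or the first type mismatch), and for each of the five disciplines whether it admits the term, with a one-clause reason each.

use counts: req=2, acc [bound]=1, key [bound]=0, env [bound]=0
order of uses: acc, req, req
typing: well-typed — term : (T3 → T3) → T1 → T3
ordered: ✗, needs contraction — req ×2; unused: key, env — weakening required
linear: ✗, needs contraction — req ×2; unused: key, env — weakening required
affine: ✗, needs contraction — req ×2
relevant: ✗, unused: key, env — weakening required
unrestricted: ✓, simply typable at (T3 → T3) → T1 → T3; W, C, E all held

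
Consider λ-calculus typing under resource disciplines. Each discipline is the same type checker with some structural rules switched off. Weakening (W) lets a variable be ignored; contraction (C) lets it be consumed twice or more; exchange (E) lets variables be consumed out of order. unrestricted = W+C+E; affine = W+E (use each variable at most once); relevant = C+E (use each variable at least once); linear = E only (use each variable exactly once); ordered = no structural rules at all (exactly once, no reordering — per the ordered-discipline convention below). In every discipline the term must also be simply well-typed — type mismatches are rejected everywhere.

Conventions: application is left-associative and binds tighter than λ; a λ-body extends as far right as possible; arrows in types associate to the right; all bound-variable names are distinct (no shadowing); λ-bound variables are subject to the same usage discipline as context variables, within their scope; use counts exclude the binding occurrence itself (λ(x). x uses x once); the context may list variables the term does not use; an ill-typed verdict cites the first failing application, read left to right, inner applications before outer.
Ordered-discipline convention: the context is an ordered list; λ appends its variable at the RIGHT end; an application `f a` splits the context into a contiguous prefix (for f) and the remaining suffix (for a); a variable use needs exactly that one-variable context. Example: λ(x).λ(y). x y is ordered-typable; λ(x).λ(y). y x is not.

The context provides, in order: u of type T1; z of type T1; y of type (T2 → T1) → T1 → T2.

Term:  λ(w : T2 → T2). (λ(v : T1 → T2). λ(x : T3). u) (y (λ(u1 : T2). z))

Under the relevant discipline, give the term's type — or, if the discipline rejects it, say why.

not well-typed under relevant — unused: w, v, x, u1 — weakening required
use counts: u ×1; z ×1; y ×1; w (λ-bound) ×0; v (λ-bound) ×0; x (λ-bound) ×0; u1 (λ-bound) ×0
uses in reading order: u, y, z
typing: ✓ — (T2 → T2) → T3 → T1
across the five disciplines: ordered ✗, linear ✗, affine ✓, relevant ✗, unrestricted ✓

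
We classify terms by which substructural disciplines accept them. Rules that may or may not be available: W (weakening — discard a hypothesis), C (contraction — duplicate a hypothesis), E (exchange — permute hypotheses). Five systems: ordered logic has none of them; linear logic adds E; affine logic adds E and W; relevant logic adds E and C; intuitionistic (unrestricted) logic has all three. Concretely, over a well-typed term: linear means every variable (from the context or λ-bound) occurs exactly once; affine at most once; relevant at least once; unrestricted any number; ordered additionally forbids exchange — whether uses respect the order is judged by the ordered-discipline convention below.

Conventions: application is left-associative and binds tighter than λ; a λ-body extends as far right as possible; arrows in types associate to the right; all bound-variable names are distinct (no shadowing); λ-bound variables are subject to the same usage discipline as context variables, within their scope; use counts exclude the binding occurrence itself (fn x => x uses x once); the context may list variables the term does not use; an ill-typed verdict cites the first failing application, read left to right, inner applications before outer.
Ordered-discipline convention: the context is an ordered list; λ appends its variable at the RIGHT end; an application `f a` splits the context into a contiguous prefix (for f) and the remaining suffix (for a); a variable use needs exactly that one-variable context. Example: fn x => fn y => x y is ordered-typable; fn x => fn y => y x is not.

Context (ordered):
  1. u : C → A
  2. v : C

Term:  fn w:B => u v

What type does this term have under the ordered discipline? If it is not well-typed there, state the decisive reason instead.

not well-typed under ordered — w left unused
counts: u ×1, v ×1, w [bound] ×0
left-to-right use order: u, v
typing: ✓ — B → A
per-discipline verdicts: ordered ✗ · linear ✗ · affine ✓ · relevant ✗ · unrestricted ✓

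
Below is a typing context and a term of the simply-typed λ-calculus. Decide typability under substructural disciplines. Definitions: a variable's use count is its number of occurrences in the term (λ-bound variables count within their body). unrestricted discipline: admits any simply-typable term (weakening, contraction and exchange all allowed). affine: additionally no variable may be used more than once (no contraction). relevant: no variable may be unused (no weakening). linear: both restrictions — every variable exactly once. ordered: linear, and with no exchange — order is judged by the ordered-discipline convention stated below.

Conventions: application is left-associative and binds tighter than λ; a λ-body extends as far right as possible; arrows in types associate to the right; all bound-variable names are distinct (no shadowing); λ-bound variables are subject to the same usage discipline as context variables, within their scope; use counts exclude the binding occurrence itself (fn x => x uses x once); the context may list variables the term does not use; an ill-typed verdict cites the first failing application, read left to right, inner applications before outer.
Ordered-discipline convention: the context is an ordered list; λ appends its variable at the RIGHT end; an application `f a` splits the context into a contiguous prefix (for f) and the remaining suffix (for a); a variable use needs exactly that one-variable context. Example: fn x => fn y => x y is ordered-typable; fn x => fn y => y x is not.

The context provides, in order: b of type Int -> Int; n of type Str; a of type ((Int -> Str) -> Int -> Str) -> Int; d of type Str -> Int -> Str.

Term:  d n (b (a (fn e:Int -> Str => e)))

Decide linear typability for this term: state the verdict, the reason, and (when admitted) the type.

yes — exactly-once usage across b, n, a, d, e; term : Str
usage: b ×1; n ×1; a ×1; d ×1; e [bound] ×1
uses in reading order: d, n, b, a, e
typing: ✓ — Str
all disciplines: ordered ✗; linear ✓; affine ✓; relevant ✓; unrestricted ✓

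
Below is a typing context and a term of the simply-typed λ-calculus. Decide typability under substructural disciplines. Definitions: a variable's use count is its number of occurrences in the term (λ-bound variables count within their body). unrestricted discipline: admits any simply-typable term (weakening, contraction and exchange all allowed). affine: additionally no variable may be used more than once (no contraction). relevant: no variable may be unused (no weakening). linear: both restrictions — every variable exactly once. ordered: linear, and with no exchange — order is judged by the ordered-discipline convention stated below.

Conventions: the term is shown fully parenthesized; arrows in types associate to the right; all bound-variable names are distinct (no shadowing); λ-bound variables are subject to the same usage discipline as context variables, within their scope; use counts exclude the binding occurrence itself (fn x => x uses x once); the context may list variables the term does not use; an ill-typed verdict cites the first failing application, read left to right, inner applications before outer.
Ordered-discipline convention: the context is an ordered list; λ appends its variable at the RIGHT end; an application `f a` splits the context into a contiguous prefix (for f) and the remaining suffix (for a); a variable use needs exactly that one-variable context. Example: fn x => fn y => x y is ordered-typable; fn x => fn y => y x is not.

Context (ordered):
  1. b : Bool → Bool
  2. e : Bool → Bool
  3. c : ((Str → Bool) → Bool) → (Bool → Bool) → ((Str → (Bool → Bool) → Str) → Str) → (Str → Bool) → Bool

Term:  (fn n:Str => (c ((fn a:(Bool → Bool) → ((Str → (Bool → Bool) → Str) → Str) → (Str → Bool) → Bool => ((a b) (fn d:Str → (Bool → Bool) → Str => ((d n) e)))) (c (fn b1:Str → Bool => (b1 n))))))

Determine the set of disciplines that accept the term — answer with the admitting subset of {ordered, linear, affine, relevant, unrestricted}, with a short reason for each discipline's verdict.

admitting disciplines: relevant, unrestricted
variable uses: b ×1; e ×1; c ×2; n [bound] ×2; a [bound] ×1; d [bound] ×1; b1 [bound] ×1
left-to-right use order: c, a, b, d, n, e, c, b1, n
typing: well-typed at Str → (Bool → Bool) → ((Str → (Bool → Bool) → Str) → Str) → (Str → Bool) → Bool
ordered: ✗, c ×2, n ×2 used more than once (contraction)
linear: ✗, c ×2, n ×2 used more than once (contraction)
affine: ✗, c ×2, n ×2 used more than once (contraction)
relevant: ✓, at least one use each (b, e, c, n, a, d, b1)
unrestricted: ✓, well-typed at Str → (Bool → Bool) → ((Str → (Bool → Bool) → Str) → Str) → (Str → Bool) → Bool; no restrictions here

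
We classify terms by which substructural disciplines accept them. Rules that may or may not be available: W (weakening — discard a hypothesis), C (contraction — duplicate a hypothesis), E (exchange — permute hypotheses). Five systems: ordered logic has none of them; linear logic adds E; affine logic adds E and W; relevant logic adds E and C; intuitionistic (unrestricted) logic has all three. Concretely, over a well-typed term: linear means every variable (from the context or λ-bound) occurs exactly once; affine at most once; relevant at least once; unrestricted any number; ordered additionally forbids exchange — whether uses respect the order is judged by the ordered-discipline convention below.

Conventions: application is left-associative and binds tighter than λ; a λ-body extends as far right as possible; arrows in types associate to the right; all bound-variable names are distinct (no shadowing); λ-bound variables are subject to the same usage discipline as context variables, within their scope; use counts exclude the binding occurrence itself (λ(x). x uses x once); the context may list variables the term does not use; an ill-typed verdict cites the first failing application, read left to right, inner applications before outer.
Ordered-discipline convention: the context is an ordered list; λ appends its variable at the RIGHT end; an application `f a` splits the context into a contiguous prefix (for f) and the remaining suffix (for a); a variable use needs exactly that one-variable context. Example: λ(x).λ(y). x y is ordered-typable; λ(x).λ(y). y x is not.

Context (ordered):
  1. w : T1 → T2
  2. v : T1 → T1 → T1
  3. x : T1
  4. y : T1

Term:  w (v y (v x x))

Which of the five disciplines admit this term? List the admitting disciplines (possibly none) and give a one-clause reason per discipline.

admitted in: relevant, unrestricted
counts: w=1; v=2; x=2; y=1
left-to-right use order: w, v, y, v, x, x
typing: well-typed — term : T2
ordered: ✗, needs contraction — v ×2, x ×2
linear: ✗, needs contraction — v ×2, x ×2
affine: ✗, needs contraction — v ×2, x ×2
relevant: ✓, none of w, v, x, y goes unused
unrestricted: ✓, type-checks (T2) and nothing is barred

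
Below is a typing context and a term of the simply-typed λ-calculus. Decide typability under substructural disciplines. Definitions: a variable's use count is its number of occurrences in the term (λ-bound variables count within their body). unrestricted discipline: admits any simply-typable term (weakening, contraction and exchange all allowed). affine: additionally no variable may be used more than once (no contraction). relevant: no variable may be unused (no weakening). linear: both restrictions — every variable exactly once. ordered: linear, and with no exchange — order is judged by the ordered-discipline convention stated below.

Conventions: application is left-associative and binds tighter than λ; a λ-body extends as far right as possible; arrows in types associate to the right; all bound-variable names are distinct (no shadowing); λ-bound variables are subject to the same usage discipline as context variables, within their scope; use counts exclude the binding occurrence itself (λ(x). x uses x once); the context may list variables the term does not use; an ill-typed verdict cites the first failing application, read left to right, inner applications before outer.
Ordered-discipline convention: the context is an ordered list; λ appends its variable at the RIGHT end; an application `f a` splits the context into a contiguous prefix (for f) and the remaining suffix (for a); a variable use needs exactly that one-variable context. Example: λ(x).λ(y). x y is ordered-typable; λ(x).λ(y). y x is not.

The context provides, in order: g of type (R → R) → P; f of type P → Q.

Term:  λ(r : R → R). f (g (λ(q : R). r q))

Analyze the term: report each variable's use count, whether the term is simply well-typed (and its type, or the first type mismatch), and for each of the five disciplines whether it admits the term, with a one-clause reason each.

use counts: g ×1; f ×1; r (bound) ×1; q (bound) ×1
use order (left to right): f, g, r, q
typing: the term checks, with type (R → R) → Q
ordered ✗ (no ordered split (uses run f, g, r, q))
linear ✓ (exactly-once usage across g, f, r, q)
affine ✓ (no duplicate uses among g, f, r, q)
relevant ✓ (g, f, r, q: all used, weakening unneeded)
unrestricted ✓ (type-checks ((R → R) → Q) and nothing is barred)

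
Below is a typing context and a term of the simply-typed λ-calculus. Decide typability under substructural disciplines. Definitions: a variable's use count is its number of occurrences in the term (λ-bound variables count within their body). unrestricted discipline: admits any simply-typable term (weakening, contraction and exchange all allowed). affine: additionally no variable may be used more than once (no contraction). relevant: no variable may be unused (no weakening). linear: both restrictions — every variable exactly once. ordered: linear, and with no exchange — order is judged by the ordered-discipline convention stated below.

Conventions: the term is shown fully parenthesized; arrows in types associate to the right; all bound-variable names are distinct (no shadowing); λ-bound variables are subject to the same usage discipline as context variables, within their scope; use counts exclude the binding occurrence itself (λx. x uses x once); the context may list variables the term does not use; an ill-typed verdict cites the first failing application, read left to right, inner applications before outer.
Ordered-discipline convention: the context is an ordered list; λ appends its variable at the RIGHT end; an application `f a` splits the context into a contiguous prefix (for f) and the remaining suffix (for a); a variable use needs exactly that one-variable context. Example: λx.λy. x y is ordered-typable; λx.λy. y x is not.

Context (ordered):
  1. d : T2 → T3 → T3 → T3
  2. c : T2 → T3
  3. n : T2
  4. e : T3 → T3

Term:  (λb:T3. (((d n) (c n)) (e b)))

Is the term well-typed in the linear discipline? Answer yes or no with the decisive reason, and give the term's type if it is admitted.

no — uses contraction: n ×2
variable uses: d ×1; c ×1; n ×2; e ×1; b (bound) ×1
left-to-right use order: d, n, c, n, e, b
typing: the term checks, with type T3 → T3
all disciplines: ordered ✗ · linear ✗ · affine ✗ · relevant ✓ · unrestricted ✓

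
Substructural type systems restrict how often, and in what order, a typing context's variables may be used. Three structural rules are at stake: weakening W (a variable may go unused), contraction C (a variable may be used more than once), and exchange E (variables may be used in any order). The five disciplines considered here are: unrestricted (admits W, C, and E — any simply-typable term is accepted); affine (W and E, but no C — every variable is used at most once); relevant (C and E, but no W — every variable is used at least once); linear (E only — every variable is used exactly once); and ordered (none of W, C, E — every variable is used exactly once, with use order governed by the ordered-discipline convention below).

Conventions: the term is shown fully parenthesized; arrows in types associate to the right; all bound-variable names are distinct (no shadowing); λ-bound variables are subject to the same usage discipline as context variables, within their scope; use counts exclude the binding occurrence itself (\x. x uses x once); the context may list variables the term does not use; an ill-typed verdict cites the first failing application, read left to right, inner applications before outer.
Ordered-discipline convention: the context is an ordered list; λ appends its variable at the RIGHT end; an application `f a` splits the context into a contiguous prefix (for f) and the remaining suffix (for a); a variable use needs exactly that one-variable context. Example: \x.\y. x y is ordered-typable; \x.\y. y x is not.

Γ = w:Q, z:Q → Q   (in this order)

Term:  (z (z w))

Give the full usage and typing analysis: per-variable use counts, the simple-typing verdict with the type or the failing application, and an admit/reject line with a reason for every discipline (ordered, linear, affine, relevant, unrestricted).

counts: w: 1×; z: 2×
order of uses: z, z, w
typing: well-typed — term : Q
ordered: ✗ — uses contraction: z ×2
linear: ✗ — uses contraction: z ×2
affine: ✗ — uses contraction: z ×2
relevant: ✓ — every one of w, z appears
unrestricted: ✓ — type-checks (Q) and nothing is barred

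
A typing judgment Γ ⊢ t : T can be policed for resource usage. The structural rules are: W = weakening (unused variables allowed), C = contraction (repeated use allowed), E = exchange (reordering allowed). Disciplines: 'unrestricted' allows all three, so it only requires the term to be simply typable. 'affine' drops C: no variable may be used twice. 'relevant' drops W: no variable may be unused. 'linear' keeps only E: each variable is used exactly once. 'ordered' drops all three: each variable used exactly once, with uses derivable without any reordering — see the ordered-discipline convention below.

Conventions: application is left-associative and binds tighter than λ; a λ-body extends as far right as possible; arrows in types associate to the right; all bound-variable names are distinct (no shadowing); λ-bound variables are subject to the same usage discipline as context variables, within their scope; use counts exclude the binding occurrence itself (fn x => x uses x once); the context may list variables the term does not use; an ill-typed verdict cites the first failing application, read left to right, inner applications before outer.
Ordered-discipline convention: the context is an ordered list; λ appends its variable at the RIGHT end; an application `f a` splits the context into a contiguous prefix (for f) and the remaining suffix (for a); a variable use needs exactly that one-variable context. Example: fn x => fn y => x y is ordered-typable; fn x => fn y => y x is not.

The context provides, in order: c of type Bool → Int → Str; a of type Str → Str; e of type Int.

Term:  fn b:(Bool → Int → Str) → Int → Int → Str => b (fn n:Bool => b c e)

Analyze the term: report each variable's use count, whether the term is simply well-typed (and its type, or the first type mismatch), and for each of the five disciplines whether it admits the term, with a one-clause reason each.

usage: c=1, a=0, e=1, b (λ-bound)=2, n (λ-bound)=0
order of uses: b, b, c, e
typing: well-typed — term : ((Bool → Int → Str) → Int → Int → Str) → Int → Int → Str
ordered: ✗, repeated use of b ×2; a, n never used (weakening)
linear: ✗, repeated use of b ×2; a, n never used (weakening)
affine: ✗, repeated use of b ×2
relevant: ✗, a, n never used (weakening)
unrestricted: ✓, type-checks (((Bool → Int → Str) → Int → Int → Str) → Int → Int → Str) and nothing is barred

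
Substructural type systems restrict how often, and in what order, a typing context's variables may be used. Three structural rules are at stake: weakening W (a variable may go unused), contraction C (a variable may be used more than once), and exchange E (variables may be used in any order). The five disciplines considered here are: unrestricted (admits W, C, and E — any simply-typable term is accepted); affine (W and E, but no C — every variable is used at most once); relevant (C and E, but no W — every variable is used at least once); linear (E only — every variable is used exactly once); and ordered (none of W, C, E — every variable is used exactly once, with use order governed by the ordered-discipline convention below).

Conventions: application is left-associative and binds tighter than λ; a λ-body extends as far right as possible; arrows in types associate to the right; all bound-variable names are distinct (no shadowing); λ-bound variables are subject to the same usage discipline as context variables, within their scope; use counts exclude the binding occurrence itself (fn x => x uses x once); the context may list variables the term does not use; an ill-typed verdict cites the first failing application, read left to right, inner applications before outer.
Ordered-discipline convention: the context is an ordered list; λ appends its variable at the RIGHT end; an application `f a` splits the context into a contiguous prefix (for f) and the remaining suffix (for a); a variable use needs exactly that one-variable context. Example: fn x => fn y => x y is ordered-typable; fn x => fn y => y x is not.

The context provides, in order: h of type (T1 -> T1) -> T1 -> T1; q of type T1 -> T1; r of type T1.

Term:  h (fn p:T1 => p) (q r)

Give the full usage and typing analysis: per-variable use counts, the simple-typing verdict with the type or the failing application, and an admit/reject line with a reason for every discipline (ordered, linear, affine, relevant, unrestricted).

counts: h: 1; q: 1; r: 1; p (bound): 1
uses in reading order: h, p, q, r
typing: well-typed — term : T1
ordered ✓ (h, q, r, p once each; derivable with no W/C/E)
linear ✓ (each of h, q, r, p used exactly once)
affine ✓ (h, q, r, p: no repeats, contraction unneeded)
relevant ✓ (every one of h, q, r, p appears)
unrestricted ✓ (typability at T1 is all that's needed)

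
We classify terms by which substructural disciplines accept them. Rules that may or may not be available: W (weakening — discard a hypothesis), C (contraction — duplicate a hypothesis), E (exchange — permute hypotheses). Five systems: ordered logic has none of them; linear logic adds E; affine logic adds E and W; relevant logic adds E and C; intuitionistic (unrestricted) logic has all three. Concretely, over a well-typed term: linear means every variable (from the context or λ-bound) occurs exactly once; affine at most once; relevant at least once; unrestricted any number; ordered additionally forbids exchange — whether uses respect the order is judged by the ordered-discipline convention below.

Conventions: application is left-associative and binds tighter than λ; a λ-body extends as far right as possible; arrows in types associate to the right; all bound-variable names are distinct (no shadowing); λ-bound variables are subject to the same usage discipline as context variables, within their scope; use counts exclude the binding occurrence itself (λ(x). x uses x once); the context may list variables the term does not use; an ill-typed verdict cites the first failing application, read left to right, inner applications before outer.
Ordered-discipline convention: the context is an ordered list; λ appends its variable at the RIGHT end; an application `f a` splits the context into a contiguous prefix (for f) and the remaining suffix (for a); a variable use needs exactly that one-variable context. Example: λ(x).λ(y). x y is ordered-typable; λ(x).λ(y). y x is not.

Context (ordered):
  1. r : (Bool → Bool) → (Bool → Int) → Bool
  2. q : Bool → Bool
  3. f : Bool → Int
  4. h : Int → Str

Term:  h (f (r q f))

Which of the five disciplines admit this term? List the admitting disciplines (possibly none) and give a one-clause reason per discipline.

admitted in: relevant, unrestricted
variable uses: r: 1×; q: 1×; f: 2×; h: 1×
uses in reading order: h, f, r, q, f
typing: the term checks, with type Str
ordered: ✗ — needs contraction — f ×2
linear: ✗ — needs contraction — f ×2
affine: ✗ — needs contraction — f ×2
relevant: ✓ — at least one use each (r, q, f, h)
unrestricted: ✓ — typability at Str is all that's needed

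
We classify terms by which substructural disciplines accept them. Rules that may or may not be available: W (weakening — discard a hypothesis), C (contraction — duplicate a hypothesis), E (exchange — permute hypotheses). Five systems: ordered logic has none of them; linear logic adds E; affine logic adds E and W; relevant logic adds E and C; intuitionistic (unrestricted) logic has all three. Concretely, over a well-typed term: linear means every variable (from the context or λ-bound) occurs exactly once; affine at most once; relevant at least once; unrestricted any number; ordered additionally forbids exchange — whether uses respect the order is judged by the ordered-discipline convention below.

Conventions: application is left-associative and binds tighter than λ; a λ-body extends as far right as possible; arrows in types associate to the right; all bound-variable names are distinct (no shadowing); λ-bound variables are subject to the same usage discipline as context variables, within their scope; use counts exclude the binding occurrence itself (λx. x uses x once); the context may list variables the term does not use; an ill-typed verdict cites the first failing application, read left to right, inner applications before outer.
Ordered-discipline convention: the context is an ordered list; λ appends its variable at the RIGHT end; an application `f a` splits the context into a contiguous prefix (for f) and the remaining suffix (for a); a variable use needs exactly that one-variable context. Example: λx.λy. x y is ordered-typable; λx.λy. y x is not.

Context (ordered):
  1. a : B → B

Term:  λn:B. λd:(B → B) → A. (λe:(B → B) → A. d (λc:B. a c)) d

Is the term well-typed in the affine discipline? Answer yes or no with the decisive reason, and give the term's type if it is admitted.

no — repeated use of d ×2
usage: a: 1; n (bound): 0; d (bound): 2; e (bound): 0; c (bound): 1
order of uses: d, a, c, d
typing: ✓ — B → ((B → B) → A) → A
summary: ordered ✗; linear ✗; affine ✗; relevant ✗; unrestricted ✓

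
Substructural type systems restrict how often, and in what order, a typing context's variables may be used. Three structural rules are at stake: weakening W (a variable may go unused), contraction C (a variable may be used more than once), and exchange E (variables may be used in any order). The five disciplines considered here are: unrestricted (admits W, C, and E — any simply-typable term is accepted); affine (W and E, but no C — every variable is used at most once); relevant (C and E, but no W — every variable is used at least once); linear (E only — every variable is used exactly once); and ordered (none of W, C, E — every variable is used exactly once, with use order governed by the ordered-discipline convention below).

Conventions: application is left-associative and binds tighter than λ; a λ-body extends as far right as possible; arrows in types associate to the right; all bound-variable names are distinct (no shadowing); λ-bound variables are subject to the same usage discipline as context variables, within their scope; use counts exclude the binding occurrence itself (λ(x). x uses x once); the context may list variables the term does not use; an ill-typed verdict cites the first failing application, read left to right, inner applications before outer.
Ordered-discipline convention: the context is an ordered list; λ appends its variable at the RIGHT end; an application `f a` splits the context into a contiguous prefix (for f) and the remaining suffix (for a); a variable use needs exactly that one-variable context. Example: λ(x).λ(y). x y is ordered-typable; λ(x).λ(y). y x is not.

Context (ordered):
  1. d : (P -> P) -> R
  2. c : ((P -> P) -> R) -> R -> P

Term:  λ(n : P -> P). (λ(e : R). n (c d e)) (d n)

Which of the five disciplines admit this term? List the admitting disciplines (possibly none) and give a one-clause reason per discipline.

admitted by: relevant, unrestricted
variable uses: d: 2; c: 1; n (λ-bound): 2; e (λ-bound): 1
left-to-right use order: n, c, d, e, d, n
typing: the term checks, with type (P -> P) -> P
ordered: ✗ — repeated use of d ×2, n ×2
linear: ✗ — repeated use of d ×2, n ×2
affine: ✗ — repeated use of d ×2, n ×2
relevant: ✓ — none of d, c, n, e goes unused
unrestricted: ✓ — well-typed at (P -> P) -> P; no restrictions here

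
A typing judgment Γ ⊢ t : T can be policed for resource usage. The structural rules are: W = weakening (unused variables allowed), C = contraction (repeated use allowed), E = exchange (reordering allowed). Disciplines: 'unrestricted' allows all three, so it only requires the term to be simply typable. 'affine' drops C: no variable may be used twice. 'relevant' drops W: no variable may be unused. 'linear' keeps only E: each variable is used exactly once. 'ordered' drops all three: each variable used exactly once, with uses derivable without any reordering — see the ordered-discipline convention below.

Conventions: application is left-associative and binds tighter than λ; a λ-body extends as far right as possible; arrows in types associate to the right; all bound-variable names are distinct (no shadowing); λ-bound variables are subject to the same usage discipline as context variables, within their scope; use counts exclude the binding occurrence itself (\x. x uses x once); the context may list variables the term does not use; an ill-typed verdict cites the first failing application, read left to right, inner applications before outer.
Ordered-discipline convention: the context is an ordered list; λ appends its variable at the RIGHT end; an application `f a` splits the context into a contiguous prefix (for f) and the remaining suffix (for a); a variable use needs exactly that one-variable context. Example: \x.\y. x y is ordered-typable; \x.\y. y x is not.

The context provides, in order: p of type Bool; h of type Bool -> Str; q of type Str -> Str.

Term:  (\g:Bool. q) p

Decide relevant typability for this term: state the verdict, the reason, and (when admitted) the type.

no — needs weakening: h, g unused
counts: p ×1; h ×0; q ×1; g [bound] ×0
use order (left to right): q, p
typing: well-typed at Str -> Str
across the five disciplines: ordered ✗; linear ✗; affine ✓; relevant ✗; unrestricted ✓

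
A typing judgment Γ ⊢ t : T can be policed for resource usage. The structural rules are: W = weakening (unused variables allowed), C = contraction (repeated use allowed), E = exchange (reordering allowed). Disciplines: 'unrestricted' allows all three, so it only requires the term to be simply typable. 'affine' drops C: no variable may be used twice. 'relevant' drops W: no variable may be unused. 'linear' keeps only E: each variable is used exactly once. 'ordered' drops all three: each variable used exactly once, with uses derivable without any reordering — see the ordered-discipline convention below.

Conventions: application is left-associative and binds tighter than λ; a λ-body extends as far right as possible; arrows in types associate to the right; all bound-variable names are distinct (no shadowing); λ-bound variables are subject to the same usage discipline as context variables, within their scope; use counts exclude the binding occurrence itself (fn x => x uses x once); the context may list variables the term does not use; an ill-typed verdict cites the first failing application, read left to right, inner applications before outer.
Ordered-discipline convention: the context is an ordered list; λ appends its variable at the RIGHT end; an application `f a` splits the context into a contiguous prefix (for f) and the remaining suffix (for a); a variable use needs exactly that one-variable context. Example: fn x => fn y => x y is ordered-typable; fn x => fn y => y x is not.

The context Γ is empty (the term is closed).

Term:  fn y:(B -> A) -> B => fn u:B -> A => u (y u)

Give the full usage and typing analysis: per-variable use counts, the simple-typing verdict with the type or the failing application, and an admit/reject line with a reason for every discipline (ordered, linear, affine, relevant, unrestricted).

variable uses: y (bound) ×1, u (bound) ×2
use order (left to right): u, y, u
typing: the term checks, with type ((B -> A) -> B) -> (B -> A) -> A
ordered: ✗, u ×2 used more than once (contraction)
linear: ✗, u ×2 used more than once (contraction)
affine: ✗, u ×2 used more than once (contraction)
relevant: ✓, every one of y, u appears
unrestricted: ✓, typability at ((B -> A) -> B) -> (B -> A) -> A is all that's needed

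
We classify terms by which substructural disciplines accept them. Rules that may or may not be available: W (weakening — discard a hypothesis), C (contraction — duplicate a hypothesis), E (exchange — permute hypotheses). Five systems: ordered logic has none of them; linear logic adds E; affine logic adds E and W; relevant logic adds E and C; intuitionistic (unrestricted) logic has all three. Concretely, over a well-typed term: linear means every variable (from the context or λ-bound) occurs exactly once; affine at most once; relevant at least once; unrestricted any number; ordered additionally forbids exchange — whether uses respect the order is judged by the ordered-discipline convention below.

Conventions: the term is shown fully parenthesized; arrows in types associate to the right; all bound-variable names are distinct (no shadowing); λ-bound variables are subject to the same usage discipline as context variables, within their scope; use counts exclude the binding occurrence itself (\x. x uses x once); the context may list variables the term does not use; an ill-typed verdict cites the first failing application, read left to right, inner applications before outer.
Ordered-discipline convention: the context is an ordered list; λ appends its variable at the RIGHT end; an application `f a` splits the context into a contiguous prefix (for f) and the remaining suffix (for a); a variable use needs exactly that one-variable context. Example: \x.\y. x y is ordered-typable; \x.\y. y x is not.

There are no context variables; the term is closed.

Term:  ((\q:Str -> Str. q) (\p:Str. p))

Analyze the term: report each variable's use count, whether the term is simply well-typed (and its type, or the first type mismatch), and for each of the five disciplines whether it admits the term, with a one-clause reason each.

usage: q (bound): 1; p (bound): 1
uses in reading order: q, p
typing: well-typed at Str -> Str
ordered: ✓, one use each (q, p); ordered split holds
linear: ✓, exactly-once usage across q, p
affine: ✓, none of q, p used more than once
relevant: ✓, at least one use each (q, p)
unrestricted: ✓, well-typed at Str -> Str; no restrictions here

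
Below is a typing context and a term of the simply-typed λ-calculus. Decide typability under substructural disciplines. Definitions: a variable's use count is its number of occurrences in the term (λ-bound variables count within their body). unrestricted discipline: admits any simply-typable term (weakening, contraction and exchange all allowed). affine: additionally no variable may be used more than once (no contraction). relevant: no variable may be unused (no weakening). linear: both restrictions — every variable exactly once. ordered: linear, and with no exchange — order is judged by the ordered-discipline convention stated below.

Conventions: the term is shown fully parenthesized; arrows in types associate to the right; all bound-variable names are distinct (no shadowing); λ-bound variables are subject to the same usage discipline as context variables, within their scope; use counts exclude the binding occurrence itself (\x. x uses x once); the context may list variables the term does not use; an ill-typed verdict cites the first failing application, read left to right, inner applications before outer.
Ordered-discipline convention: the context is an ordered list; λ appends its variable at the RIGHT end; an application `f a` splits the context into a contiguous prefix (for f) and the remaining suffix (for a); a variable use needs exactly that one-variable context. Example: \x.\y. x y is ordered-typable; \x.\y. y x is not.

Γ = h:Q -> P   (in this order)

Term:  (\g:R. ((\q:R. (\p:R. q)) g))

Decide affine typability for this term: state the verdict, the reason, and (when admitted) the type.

yes — at most one use each (h, g, q, p); term : R -> R -> R
use counts: h: 0; g [bound]: 1; q [bound]: 1; p [bound]: 0
left-to-right use order: q, g
typing: ✓ — R -> R -> R
across the five disciplines: ordered ✗, linear ✗, affine ✓, relevant ✗, unrestricted ✓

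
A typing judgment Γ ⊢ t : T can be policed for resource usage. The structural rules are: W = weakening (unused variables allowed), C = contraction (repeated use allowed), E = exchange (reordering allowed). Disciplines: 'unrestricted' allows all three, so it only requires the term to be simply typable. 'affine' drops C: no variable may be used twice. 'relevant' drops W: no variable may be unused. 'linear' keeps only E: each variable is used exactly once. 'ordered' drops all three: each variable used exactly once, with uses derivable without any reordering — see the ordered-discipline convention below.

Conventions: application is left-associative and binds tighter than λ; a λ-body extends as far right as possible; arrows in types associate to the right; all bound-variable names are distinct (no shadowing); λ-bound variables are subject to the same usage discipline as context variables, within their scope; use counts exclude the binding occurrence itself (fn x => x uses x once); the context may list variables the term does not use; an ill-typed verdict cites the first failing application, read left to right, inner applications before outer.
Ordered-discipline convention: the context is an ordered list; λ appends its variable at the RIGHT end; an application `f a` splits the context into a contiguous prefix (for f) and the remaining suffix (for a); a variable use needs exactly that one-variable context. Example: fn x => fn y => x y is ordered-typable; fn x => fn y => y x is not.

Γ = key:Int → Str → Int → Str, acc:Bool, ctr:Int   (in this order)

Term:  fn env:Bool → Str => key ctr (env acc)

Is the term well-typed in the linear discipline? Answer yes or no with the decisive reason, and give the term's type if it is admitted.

yes — key, acc, ctr, env: one use apiece; term : (Bool → Str) → Int → Str
counts: key ×1, acc ×1, ctr ×1, env [bound] ×1
uses in reading order: key, ctr, env, acc
typing: ✓ — (Bool → Str) → Int → Str
summary: ordered ✗ | linear ✓ | affine ✓ | relevant ✓ | unrestricted ✓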